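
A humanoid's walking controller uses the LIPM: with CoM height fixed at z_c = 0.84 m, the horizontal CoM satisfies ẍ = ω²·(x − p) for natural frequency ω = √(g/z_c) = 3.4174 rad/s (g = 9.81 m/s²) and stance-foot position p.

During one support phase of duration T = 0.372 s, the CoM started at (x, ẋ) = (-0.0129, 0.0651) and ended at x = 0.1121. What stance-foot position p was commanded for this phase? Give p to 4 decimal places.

p = -0.1144

ωT = 3.4174·0.372 = 1.271273; cosh(ωT) = 1.922931, sinh(ωT) = 1.642457
x(T) = p + (x₀−p)·cosh(ωT) + (ẋ₀/ω)·sinh(ωT) ⇒ p·(1 − cosh) = x(T) − x₀·cosh − (ẋ₀/ω)·sinh
numerator   = 0.1121 − (-0.0129)·1.922931 − (0.0651/3.4174)·1.642457 = 0.105618
denominator = 1 − 1.922931 = -0.922931
p = 0.105618 / -0.922931 = -0.1144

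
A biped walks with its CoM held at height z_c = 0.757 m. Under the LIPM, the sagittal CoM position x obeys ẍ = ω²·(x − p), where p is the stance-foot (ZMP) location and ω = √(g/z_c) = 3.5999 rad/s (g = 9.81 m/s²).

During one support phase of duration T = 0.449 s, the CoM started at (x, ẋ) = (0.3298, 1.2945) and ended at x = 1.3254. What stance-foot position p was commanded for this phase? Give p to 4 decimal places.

ωT = 3.5999·0.449 = 1.616355; cosh(ωT) = 2.616664, sinh(ωT) = 2.418042
x(T) = p + (x₀−p)·cosh(ωT) + (ẋ₀/ω)·sinh(ωT) ⇒ p·(1 − cosh) = x(T) − x₀·cosh − (ẋ₀/ω)·sinh
numerator   = 1.3254 − (0.3298)·2.616664 − (1.2945/3.5999)·2.418042 = -0.407087
denominator = 1 − 2.616664 = -1.616664
p = -0.407087 / -1.616664 = 0.2518

p = 0.2518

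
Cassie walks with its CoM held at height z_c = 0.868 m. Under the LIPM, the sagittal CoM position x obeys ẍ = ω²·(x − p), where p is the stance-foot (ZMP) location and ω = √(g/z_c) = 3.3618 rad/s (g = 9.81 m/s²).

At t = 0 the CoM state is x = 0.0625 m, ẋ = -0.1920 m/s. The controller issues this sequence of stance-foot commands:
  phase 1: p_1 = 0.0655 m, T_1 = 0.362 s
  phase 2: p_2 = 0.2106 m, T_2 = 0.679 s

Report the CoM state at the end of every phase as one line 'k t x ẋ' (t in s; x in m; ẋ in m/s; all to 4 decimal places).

phase 1: p=0.0655, T=0.362, ωT=1.216972, cosh=1.836536, sinh=1.540410; start (x,ẋ)=(0.062500, -0.192000) → end (x,ẋ)=(-0.027986, -0.368150)
phase 2: p=0.2106, T=0.679, ωT=2.282662, cosh=4.952377, sinh=4.850365; start (x,ẋ)=(-0.027986, -0.368150) → end (x,ẋ)=(-1.502131, -5.713592)

1 0.3620 -0.0280 -0.3682
2 1.0410 -1.5021 -5.7136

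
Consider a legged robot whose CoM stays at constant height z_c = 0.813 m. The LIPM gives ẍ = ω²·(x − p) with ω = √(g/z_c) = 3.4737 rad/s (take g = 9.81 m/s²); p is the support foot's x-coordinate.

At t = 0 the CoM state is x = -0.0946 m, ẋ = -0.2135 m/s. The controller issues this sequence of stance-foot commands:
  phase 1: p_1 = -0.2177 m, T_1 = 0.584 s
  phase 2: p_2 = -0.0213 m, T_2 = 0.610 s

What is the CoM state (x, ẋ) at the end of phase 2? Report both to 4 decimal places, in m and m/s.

x = 1.1014, ẋ = 3.9717

phase 1: p=-0.2177, T=0.584, ωT=2.028641, cosh=3.867629, sinh=3.736115; start (x,ẋ)=(-0.094600, -0.213500) → end (x,ẋ)=(0.028777, 0.771871)
phase 2: p=-0.0213, T=0.610, ωT=2.118957, cosh=4.221305, sinh=4.101148; start (x,ẋ)=(0.028777, 0.771871) → end (x,ẋ)=(1.101381, 3.971701)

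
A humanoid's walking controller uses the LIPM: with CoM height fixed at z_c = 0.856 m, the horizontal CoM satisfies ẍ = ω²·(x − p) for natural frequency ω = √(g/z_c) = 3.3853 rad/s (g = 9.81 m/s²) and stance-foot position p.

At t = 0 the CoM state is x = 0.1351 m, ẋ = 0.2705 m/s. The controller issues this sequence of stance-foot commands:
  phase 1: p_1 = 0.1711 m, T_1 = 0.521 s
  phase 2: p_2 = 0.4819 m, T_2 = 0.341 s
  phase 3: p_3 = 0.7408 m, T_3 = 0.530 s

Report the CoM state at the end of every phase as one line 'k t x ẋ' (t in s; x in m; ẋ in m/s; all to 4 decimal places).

1 0.5210 0.2892 0.4672
2 0.8620 0.3431 -0.1170
3 1.3920 -0.5894 -4.2986

phase 1: p=0.1711, T=0.521, ωT=1.763741, cosh=3.002813, sinh=2.831411; start (x,ẋ)=(0.135100, 0.270500) → end (x,ẋ)=(0.289241, 0.467195)
phase 2: p=0.4819, T=0.341, ωT=1.154387, cosh=1.743665, sinh=1.428414; start (x,ẋ)=(0.289241, 0.467195) → end (x,ẋ)=(0.343098, -0.116995)
phase 3: p=0.7408, T=0.530, ωT=1.794209, cosh=3.090487, sinh=2.924228; start (x,ẋ)=(0.343098, -0.116995) → end (x,ẋ)=(-0.589355, -4.298583)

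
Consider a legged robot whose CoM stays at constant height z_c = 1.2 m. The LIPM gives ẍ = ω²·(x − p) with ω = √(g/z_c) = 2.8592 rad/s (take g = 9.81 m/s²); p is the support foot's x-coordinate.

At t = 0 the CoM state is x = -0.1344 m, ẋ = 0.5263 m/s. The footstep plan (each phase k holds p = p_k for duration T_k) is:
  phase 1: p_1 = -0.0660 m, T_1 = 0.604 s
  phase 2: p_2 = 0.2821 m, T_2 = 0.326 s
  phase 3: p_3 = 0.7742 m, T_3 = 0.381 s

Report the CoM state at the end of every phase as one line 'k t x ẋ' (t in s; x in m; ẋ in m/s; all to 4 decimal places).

1 0.6040 0.2368 0.9941
2 0.9300 0.5887 1.3192
3 1.3110 1.0754 1.4835

phase 1: p=-0.0660, T=0.604, ωT=1.726957, cosh=2.900670, sinh=2.722845; start (x,ẋ)=(-0.134400, 0.526300) → end (x,ẋ)=(0.236795, 0.994118)
phase 2: p=0.2821, T=0.326, ωT=0.932099, cosh=1.466781, sinh=1.073054; start (x,ẋ)=(0.236795, 0.994118) → end (x,ẋ)=(0.588739, 1.319153)
phase 3: p=0.7742, T=0.381, ωT=1.089355, cosh=1.654395, sinh=1.317962; start (x,ẋ)=(0.588739, 1.319153) → end (x,ẋ)=(1.075444, 1.483524)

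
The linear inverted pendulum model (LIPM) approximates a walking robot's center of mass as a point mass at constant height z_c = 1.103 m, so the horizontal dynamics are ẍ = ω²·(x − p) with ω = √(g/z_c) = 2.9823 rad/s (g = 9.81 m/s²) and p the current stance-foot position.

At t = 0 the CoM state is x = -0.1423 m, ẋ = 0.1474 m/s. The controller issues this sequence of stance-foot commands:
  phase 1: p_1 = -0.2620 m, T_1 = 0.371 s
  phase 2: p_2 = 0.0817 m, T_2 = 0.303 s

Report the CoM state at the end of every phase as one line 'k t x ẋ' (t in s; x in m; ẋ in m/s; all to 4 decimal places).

1 0.3710 0.0053 0.7279
2 0.6740 0.2237 0.8107

phase 1: p=-0.2620, T=0.371, ωT=1.106433, cosh=1.677146, sinh=1.346409; start (x,ẋ)=(-0.142300, 0.147400) → end (x,ẋ)=(0.005301, 0.727854)
phase 2: p=0.0817, T=0.303, ωT=0.903637, cosh=1.436829, sinh=1.031736; start (x,ẋ)=(0.005301, 0.727854) → end (x,ẋ)=(0.223730, 0.810725)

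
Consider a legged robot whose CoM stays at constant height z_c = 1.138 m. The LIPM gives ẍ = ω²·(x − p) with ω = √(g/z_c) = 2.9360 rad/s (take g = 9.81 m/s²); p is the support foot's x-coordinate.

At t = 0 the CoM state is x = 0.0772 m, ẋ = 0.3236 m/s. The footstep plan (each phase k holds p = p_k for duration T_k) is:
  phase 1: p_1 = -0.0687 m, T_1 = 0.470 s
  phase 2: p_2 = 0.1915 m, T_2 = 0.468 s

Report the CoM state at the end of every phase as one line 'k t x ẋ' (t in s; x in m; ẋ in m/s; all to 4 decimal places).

phase 1: p=-0.0687, T=0.470, ωT=1.379920, cosh=2.113091, sinh=1.861492; start (x,ẋ)=(0.077200, 0.323600) → end (x,ẋ)=(0.444770, 1.481190)
phase 2: p=0.1915, T=0.468, ωT=1.374048, cosh=2.102197, sinh=1.849116; start (x,ẋ)=(0.444770, 1.481190) → end (x,ẋ)=(1.656788, 4.488756)

1 0.4700 0.4448 1.4812
2 0.9380 1.6568 4.4888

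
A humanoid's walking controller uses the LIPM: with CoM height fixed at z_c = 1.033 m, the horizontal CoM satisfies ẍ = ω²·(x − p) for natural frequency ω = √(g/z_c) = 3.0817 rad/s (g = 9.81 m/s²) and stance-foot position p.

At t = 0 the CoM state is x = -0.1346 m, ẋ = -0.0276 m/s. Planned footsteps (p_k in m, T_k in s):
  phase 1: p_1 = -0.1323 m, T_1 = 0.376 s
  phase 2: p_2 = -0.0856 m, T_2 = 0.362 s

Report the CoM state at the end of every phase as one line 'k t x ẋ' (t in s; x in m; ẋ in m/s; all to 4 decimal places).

1 0.3760 -0.1492 -0.0585
2 0.7380 -0.2189 -0.3656

phase 1: p=-0.1323, T=0.376, ωT=1.158719, cosh=1.749869, sinh=1.435981; start (x,ẋ)=(-0.134600, -0.027600) → end (x,ẋ)=(-0.149185, -0.058474)
phase 2: p=-0.0856, T=0.362, ωT=1.115575, cosh=1.689525, sinh=1.361798; start (x,ẋ)=(-0.149185, -0.058474) → end (x,ẋ)=(-0.218869, -0.365640)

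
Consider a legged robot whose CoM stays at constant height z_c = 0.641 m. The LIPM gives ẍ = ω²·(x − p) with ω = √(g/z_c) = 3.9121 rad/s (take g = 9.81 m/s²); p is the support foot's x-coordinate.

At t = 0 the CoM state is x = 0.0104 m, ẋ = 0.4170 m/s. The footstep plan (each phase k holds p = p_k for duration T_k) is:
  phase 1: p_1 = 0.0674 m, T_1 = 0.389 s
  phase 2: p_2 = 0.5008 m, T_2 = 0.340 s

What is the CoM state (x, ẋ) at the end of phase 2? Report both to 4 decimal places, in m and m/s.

x = 0.0488, ẋ = -1.2829

phase 1: p=0.0674, T=0.389, ωT=1.521807, cosh=2.399406, sinh=2.181089; start (x,ẋ)=(0.010400, 0.417000) → end (x,ẋ)=(0.163121, 0.514192)
phase 2: p=0.5008, T=0.340, ωT=1.330114, cosh=2.022961, sinh=1.758514; start (x,ẋ)=(0.163121, 0.514192) → end (x,ẋ)=(0.048822, -1.282865)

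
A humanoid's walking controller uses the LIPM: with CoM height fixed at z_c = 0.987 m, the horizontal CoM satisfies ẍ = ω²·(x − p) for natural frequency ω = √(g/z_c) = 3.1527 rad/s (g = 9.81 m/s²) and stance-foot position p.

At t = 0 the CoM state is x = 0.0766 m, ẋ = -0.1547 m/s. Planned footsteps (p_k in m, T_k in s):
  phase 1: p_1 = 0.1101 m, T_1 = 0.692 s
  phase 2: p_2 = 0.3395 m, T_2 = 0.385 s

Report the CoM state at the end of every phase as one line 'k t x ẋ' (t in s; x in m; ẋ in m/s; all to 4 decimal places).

1 0.6920 -0.2548 -1.1561
2 1.0770 -1.3119 -4.9931

phase 1: p=0.1101, T=0.692, ωT=2.181668, cosh=4.486965, sinh=4.374112; start (x,ẋ)=(0.076600, -0.154700) → end (x,ẋ)=(-0.254847, -1.156107)
phase 2: p=0.3395, T=0.385, ωT=1.213789, cosh=1.831643, sinh=1.534574; start (x,ẋ)=(-0.254847, -1.156107) → end (x,ẋ)=(-1.311866, -4.993056)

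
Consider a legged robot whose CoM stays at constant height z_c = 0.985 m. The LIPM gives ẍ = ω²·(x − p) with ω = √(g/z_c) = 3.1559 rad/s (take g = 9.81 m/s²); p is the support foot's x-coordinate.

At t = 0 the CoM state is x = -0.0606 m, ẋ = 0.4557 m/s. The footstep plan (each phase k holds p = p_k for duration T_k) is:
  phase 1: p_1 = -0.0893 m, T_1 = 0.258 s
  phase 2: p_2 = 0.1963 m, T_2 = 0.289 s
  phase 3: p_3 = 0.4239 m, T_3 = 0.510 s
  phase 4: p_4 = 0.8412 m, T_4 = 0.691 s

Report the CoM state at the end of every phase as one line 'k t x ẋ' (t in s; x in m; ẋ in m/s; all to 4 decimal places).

1 0.2580 0.0804 0.6975
2 0.5470 0.2595 0.6266
3 1.0570 0.4730 0.3841
4 1.7480 -0.2774 -3.3555

phase 1: p=-0.0893, T=0.258, ωT=0.814222, cosh=1.350201, sinh=0.907218; start (x,ẋ)=(-0.060600, 0.455700) → end (x,ẋ)=(0.080450, 0.697457)
phase 2: p=0.1963, T=0.289, ωT=0.912055, cosh=1.445566, sinh=1.043868; start (x,ẋ)=(0.080450, 0.697457) → end (x,ẋ)=(0.259527, 0.626570)
phase 3: p=0.4239, T=0.510, ωT=1.609509, cosh=2.600171, sinh=2.400185; start (x,ẋ)=(0.259527, 0.626570) → end (x,ẋ)=(0.473032, 0.384101)
phase 4: p=0.8412, T=0.691, ωT=2.180727, cosh=4.482849, sinh=4.369890; start (x,ẋ)=(0.473032, 0.384101) → end (x,ẋ)=(-0.277389, -3.355520)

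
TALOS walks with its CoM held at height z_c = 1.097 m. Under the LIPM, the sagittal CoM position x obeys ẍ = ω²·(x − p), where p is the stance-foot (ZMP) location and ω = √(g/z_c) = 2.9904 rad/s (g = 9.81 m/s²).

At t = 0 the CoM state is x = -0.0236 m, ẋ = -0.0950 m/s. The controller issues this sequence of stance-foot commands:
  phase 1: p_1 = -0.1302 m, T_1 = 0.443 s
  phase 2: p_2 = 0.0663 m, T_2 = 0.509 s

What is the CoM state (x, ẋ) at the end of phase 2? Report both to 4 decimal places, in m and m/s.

x = 0.2435, ẋ = 0.6342

phase 1: p=-0.1302, T=0.443, ωT=1.324747, cosh=2.013552, sinh=1.747682; start (x,ẋ)=(-0.023600, -0.095000) → end (x,ẋ)=(0.028924, 0.365833)
phase 2: p=0.0663, T=0.509, ωT=1.522114, cosh=2.400075, sinh=2.181825; start (x,ẋ)=(0.028924, 0.365833) → end (x,ẋ)=(0.243509, 0.634163)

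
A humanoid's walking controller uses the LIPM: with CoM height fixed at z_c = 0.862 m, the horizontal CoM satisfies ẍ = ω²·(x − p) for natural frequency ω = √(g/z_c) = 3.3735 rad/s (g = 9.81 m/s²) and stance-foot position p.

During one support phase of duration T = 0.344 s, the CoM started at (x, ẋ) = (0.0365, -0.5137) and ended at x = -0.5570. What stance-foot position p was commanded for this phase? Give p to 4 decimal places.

p = 0.5341

ωT = 3.3735·0.344 = 1.160484; cosh(ωT) = 1.752406, sinh(ωT) = 1.439072
x(T) = p + (x₀−p)·cosh(ωT) + (ẋ₀/ω)·sinh(ωT) ⇒ p·(1 − cosh) = x(T) − x₀·cosh − (ẋ₀/ω)·sinh
numerator   = -0.5570 − (0.0365)·1.752406 − (-0.5137/3.3735)·1.439072 = -0.401828
denominator = 1 − 1.752406 = -0.752406
p = -0.401828 / -0.752406 = 0.5341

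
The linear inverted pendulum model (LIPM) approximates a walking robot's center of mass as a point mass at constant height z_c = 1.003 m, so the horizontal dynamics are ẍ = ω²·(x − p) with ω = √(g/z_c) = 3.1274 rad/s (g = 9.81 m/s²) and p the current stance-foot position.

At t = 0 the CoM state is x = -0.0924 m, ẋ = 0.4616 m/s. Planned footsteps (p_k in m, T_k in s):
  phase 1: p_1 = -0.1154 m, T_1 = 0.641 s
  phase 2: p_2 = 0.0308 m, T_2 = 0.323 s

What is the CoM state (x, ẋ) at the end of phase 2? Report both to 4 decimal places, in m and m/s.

x = 1.5392, ẋ = 4.9031

phase 1: p=-0.1154, T=0.641, ωT=2.004663, cosh=3.779150, sinh=3.644445; start (x,ẋ)=(-0.092400, 0.461600) → end (x,ẋ)=(0.509436, 2.006601)
phase 2: p=0.0308, T=0.323, ωT=1.010150, cosh=1.555089, sinh=1.190925; start (x,ẋ)=(0.509436, 2.006601) → end (x,ẋ)=(1.539241, 4.903120)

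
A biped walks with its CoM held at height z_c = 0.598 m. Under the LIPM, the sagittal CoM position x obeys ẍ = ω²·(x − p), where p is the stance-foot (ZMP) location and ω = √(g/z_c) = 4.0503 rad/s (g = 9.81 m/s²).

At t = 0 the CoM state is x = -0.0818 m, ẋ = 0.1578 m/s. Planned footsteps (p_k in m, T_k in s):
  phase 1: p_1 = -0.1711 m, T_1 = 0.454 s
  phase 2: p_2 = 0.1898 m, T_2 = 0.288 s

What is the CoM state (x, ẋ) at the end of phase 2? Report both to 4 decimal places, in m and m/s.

x = 0.8504, ẋ = 3.1209

phase 1: p=-0.1711, T=0.454, ωT=1.838836, cosh=3.224108, sinh=3.065106; start (x,ẋ)=(-0.081800, 0.157800) → end (x,ẋ)=(0.236230, 1.617388)
phase 2: p=0.1898, T=0.288, ωT=1.166486, cosh=1.761076, sinh=1.449616; start (x,ẋ)=(0.236230, 1.617388) → end (x,ẋ)=(0.850435, 3.120949)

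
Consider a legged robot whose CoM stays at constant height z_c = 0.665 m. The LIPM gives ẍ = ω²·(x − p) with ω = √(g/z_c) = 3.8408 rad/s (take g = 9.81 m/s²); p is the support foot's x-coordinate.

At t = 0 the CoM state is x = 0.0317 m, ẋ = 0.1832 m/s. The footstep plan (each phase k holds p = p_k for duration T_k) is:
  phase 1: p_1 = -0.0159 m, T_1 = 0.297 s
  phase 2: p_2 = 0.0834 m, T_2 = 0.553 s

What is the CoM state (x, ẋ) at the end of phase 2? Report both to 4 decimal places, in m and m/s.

phase 1: p=-0.0159, T=0.297, ωT=1.140718, cosh=1.724301, sinh=1.404712; start (x,ẋ)=(0.031700, 0.183200) → end (x,ẋ)=(0.133179, 0.572704)
phase 2: p=0.0834, T=0.553, ωT=2.123962, cosh=4.241886, sinh=4.122329; start (x,ẋ)=(0.133179, 0.572704) → end (x,ẋ)=(0.909241, 3.217503)

x = 0.9092, ẋ = 3.2175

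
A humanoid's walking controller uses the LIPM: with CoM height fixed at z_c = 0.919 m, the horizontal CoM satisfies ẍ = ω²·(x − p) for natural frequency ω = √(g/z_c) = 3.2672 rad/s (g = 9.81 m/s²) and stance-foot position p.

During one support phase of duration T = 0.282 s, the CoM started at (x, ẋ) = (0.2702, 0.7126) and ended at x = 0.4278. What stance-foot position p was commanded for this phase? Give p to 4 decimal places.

ωT = 3.2672·0.282 = 0.921350; cosh(ωT) = 1.455331, sinh(ωT) = 1.057350
x(T) = p + (x₀−p)·cosh(ωT) + (ẋ₀/ω)·sinh(ωT) ⇒ p·(1 − cosh) = x(T) − x₀·cosh − (ẋ₀/ω)·sinh
numerator   = 0.4278 − (0.2702)·1.455331 − (0.7126/3.2672)·1.057350 = -0.196046
denominator = 1 − 1.455331 = -0.455331
p = -0.196046 / -0.455331 = 0.4306

p = 0.4306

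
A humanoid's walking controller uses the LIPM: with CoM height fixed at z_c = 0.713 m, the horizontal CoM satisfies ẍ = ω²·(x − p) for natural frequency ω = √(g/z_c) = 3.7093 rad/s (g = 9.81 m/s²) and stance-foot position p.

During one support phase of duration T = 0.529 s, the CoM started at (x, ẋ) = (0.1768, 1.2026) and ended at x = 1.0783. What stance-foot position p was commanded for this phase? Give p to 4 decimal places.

ωT = 3.7093·0.529 = 1.962220; cosh(ωT) = 3.627825, sinh(ωT) = 3.487278
x(T) = p + (x₀−p)·cosh(ωT) + (ẋ₀/ω)·sinh(ωT) ⇒ p·(1 − cosh) = x(T) − x₀·cosh − (ẋ₀/ω)·sinh
numerator   = 1.0783 − (0.1768)·3.627825 − (1.2026/3.7093)·3.487278 = -0.693717
denominator = 1 − 3.627825 = -2.627825
p = -0.693717 / -2.627825 = 0.2640

p = 0.2640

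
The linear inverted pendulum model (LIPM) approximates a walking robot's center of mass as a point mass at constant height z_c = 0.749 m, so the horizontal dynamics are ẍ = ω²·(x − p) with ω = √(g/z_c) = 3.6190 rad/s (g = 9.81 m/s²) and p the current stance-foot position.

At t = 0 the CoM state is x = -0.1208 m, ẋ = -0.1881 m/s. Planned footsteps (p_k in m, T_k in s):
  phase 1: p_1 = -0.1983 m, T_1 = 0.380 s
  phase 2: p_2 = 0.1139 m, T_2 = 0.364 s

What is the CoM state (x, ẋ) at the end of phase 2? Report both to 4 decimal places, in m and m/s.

phase 1: p=-0.1983, T=0.380, ωT=1.375220, cosh=2.104365, sinh=1.851581; start (x,ẋ)=(-0.120800, -0.188100) → end (x,ẋ)=(-0.131449, 0.123487)
phase 2: p=0.1139, T=0.364, ωT=1.317316, cosh=2.000620, sinh=1.732767; start (x,ẋ)=(-0.131449, 0.123487) → end (x,ẋ)=(-0.317825, -1.291505)

x = -0.3178, ẋ = -1.2915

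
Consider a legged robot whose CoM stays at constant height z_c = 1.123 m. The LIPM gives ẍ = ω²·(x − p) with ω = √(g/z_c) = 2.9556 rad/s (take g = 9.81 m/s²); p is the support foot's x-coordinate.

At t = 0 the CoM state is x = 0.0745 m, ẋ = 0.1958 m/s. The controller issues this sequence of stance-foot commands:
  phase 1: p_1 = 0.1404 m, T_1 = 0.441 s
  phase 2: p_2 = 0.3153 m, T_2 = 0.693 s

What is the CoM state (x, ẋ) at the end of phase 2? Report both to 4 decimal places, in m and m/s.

x = -0.3714, ẋ = -1.9494

phase 1: p=0.1404, T=0.441, ωT=1.303420, cosh=1.976734, sinh=1.705132; start (x,ẋ)=(0.074500, 0.195800) → end (x,ẋ)=(0.123093, 0.054929)
phase 2: p=0.3153, T=0.693, ωT=2.048231, cosh=3.941567, sinh=3.812604; start (x,ẋ)=(0.123093, 0.054929) → end (x,ẋ)=(-0.371439, -1.949380)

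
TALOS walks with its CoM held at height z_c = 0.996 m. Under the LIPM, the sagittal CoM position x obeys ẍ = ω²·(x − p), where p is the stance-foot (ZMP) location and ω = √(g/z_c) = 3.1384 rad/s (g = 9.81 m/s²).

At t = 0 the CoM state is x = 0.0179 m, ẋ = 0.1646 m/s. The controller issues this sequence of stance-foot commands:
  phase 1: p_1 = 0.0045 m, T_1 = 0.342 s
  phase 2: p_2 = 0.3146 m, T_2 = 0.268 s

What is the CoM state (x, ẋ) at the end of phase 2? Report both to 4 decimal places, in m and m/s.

phase 1: p=0.0045, T=0.342, ωT=1.073333, cosh=1.633490, sinh=1.291622; start (x,ẋ)=(0.017900, 0.164600) → end (x,ẋ)=(0.094131, 0.323191)
phase 2: p=0.3146, T=0.268, ωT=0.841091, cosh=1.375068, sinh=0.943828; start (x,ẋ)=(0.094131, 0.323191) → end (x,ẋ)=(0.108635, -0.208645)

x = 0.1086, ẋ = -0.2086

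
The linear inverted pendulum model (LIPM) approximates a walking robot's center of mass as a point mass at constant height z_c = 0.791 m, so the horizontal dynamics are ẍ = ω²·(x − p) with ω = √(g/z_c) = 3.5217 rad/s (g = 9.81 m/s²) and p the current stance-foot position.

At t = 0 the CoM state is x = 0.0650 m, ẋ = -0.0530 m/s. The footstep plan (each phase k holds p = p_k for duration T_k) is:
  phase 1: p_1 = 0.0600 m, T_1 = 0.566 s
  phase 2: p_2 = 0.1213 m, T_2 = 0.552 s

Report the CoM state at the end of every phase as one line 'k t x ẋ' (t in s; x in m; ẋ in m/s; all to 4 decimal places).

phase 1: p=0.0600, T=0.566, ωT=1.993282, cosh=3.737916, sinh=3.601668; start (x,ẋ)=(0.065000, -0.053000) → end (x,ẋ)=(0.024486, -0.134690)
phase 2: p=0.1213, T=0.552, ωT=1.943978, cosh=3.564812, sinh=3.421679; start (x,ẋ)=(0.024486, -0.134690) → end (x,ẋ)=(-0.354688, -1.646763)

1 0.5660 0.0245 -0.1347
2 1.1180 -0.3547 -1.6468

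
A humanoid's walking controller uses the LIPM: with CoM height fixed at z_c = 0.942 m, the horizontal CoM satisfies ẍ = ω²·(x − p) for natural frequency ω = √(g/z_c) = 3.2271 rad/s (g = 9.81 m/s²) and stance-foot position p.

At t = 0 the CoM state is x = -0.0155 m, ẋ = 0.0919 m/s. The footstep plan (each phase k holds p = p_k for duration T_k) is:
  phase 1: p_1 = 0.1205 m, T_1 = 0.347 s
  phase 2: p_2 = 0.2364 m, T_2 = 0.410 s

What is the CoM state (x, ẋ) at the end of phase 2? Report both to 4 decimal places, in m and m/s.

x = -0.6224, ẋ = -2.6257

phase 1: p=0.1205, T=0.347, ωT=1.119804, cosh=1.695298, sinh=1.368954; start (x,ẋ)=(-0.015500, 0.091900) → end (x,ẋ)=(-0.071076, -0.445016)
phase 2: p=0.2364, T=0.410, ωT=1.323111, cosh=2.010695, sinh=1.744390; start (x,ẋ)=(-0.071076, -0.445016) → end (x,ẋ)=(-0.622392, -2.625674)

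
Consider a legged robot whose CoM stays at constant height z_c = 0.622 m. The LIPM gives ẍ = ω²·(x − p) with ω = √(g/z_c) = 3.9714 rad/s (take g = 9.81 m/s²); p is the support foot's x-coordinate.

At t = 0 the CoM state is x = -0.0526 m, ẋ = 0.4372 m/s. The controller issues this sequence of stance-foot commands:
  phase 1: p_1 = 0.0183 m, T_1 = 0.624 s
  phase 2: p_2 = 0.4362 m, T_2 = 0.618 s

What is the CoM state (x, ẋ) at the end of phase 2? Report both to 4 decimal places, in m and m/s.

phase 1: p=0.0183, T=0.624, ωT=2.478154, cosh=6.001567, sinh=5.917669; start (x,ẋ)=(-0.052600, 0.437200) → end (x,ẋ)=(0.244248, 0.957634)
phase 2: p=0.4362, T=0.618, ωT=2.454325, cosh=5.862249, sinh=5.776328; start (x,ẋ)=(0.244248, 0.957634) → end (x,ẋ)=(0.703790, 1.210489)

x = 0.7038, ẋ = 1.2105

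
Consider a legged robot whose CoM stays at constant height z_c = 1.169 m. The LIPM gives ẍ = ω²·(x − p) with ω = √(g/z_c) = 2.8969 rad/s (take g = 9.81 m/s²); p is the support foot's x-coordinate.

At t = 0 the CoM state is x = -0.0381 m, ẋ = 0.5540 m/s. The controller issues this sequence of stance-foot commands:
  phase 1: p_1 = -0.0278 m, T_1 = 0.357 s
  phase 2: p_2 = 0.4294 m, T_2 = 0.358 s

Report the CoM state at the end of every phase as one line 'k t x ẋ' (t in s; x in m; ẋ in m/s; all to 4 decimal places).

phase 1: p=-0.0278, T=0.357, ωT=1.034193, cosh=1.584175, sinh=1.228662; start (x,ẋ)=(-0.038100, 0.554000) → end (x,ẋ)=(0.190851, 0.840972)
phase 2: p=0.4294, T=0.358, ωT=1.037090, cosh=1.587741, sinh=1.233256; start (x,ẋ)=(0.190851, 0.840972) → end (x,ẋ)=(0.408661, 0.483000)

1 0.3570 0.1909 0.8410
2 0.7150 0.4087 0.4830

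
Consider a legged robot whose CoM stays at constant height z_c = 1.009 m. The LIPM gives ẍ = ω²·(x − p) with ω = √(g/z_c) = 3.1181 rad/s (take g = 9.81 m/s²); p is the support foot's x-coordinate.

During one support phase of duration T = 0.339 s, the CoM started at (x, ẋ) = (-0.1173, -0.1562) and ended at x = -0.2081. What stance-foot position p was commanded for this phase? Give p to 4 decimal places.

ωT = 3.1181·0.339 = 1.057036; cosh(ωT) = 1.612656, sinh(ωT) = 1.265172
x(T) = p + (x₀−p)·cosh(ωT) + (ẋ₀/ω)·sinh(ωT) ⇒ p·(1 − cosh) = x(T) − x₀·cosh − (ẋ₀/ω)·sinh
numerator   = -0.2081 − (-0.1173)·1.612656 − (-0.1562/3.1181)·1.265172 = 0.044443
denominator = 1 − 1.612656 = -0.612656
p = 0.044443 / -0.612656 = -0.0725

p = -0.0725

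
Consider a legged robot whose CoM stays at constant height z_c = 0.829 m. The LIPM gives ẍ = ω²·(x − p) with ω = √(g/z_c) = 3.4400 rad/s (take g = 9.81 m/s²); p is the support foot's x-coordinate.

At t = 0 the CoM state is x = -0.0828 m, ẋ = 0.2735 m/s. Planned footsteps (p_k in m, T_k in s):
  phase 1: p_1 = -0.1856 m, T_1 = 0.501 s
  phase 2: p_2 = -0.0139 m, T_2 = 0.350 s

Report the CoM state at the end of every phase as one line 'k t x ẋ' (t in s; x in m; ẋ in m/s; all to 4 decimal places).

phase 1: p=-0.1856, T=0.501, ωT=1.723440, cosh=2.891112, sinh=2.712661; start (x,ẋ)=(-0.082800, 0.273500) → end (x,ẋ)=(0.327279, 1.750003)
phase 2: p=-0.0139, T=0.350, ωT=1.204000, cosh=1.816708, sinh=1.516716; start (x,ẋ)=(0.327279, 1.750003) → end (x,ẋ)=(1.377508, 4.959344)

1 0.5010 0.3273 1.7500
2 0.8510 1.3775 4.9593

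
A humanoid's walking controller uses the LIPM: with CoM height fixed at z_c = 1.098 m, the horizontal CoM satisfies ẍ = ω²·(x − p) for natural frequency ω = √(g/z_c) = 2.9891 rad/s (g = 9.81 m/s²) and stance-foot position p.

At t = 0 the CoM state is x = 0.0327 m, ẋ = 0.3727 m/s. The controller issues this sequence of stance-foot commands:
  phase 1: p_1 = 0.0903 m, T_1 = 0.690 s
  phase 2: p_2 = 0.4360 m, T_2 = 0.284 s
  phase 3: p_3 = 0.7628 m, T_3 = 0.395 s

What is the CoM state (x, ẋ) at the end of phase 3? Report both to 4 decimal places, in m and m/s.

phase 1: p=0.0903, T=0.690, ωT=2.062479, cosh=3.996291, sinh=3.869153; start (x,ẋ)=(0.032700, 0.372700) → end (x,ẋ)=(0.342544, 0.823257)
phase 2: p=0.4360, T=0.284, ωT=0.848904, cosh=1.382484, sinh=0.954601; start (x,ẋ)=(0.342544, 0.823257) → end (x,ẋ)=(0.569715, 0.871474)
phase 3: p=0.7628, T=0.395, ωT=1.180694, cosh=1.781850, sinh=1.474785; start (x,ẋ)=(0.569715, 0.871474) → end (x,ẋ)=(0.848725, 0.701662)

x = 0.8487, ẋ = 0.7017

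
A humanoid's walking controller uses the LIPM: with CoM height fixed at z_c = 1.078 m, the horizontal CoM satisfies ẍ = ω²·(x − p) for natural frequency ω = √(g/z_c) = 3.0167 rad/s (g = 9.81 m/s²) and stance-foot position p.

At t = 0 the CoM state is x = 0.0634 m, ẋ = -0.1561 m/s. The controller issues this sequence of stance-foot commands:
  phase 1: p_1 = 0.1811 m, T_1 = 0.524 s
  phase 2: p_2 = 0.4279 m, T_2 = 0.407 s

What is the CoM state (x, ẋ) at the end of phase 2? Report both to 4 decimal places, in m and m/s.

x = -1.4367, ẋ = -5.3948

phase 1: p=0.1811, T=0.524, ωT=1.580751, cosh=2.532211, sinh=2.326391; start (x,ẋ)=(0.063400, -0.156100) → end (x,ẋ)=(-0.237321, -1.221300)
phase 2: p=0.4279, T=0.407, ωT=1.227797, cosh=1.853319, sinh=1.560382; start (x,ẋ)=(-0.237321, -1.221300) → end (x,ẋ)=(-1.436681, -5.394788)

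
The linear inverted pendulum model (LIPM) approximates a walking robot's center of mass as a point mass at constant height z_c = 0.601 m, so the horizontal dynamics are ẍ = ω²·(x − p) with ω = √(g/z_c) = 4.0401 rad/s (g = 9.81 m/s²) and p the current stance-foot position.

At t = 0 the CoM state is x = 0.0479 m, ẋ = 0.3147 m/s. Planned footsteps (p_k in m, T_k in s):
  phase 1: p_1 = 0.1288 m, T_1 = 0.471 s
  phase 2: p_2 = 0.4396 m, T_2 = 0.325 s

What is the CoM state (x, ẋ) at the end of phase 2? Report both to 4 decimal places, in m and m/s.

phase 1: p=0.1288, T=0.471, ωT=1.902887, cosh=3.427181, sinh=3.278044; start (x,ẋ)=(0.047900, 0.314700) → end (x,ẋ)=(0.106881, 0.007125)
phase 2: p=0.4396, T=0.325, ωT=1.313033, cosh=1.993216, sinh=1.724213; start (x,ẋ)=(0.106881, 0.007125) → end (x,ẋ)=(-0.220540, -2.303515)

x = -0.2205, ẋ = -2.3035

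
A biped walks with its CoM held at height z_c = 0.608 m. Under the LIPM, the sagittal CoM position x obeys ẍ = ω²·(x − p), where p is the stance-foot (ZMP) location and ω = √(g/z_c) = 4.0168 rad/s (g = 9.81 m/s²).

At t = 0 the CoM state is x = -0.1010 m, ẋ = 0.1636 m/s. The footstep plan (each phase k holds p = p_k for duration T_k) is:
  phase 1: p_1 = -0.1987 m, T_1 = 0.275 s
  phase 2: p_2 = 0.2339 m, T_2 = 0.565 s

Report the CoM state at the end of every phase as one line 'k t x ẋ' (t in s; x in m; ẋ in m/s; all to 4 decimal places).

phase 1: p=-0.1987, T=0.275, ωT=1.104620, cosh=1.674707, sinh=1.343370; start (x,ẋ)=(-0.101000, 0.163600) → end (x,ẋ)=(0.019633, 0.801176)
phase 2: p=0.2339, T=0.565, ωT=2.269492, cosh=4.888925, sinh=4.785560; start (x,ẋ)=(0.019633, 0.801176) → end (x,ẋ)=(0.140875, -0.201888)

1 0.2750 0.0196 0.8012
2 0.8400 0.1409 -0.2019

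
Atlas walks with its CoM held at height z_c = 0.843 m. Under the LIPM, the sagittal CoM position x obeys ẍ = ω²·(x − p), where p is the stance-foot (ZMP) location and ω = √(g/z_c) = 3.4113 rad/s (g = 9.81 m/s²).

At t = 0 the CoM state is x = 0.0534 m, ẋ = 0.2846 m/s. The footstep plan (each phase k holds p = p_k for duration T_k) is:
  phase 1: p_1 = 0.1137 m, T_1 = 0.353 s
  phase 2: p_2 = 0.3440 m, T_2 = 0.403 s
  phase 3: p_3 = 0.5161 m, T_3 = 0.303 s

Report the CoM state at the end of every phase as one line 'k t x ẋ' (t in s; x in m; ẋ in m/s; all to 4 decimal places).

1 0.3530 0.1307 0.2051
2 0.7560 0.0066 -0.9152
3 1.0590 -0.6201 -3.5833

phase 1: p=0.1137, T=0.353, ωT=1.204189, cosh=1.816994, sinh=1.517059; start (x,ẋ)=(0.053400, 0.284600) → end (x,ẋ)=(0.130701, 0.205055)
phase 2: p=0.3440, T=0.403, ωT=1.374754, cosh=2.103503, sinh=1.850601; start (x,ẋ)=(0.130701, 0.205055) → end (x,ẋ)=(0.006567, -0.915210)
phase 3: p=0.5161, T=0.303, ωT=1.033624, cosh=1.583475, sinh=1.227760; start (x,ẋ)=(0.006567, -0.915210) → end (x,ẋ)=(-0.620126, -3.583269)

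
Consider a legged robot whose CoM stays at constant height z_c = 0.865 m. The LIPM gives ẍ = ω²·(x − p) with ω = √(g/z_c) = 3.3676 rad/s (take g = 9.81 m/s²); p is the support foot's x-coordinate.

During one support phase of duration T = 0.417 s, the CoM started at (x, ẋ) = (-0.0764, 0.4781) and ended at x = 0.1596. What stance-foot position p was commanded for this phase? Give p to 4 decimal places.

ωT = 3.3676·0.417 = 1.404289; cosh(ωT) = 2.159086, sinh(ωT) = 1.913545
x(T) = p + (x₀−p)·cosh(ωT) + (ẋ₀/ω)·sinh(ωT) ⇒ p·(1 − cosh) = x(T) − x₀·cosh − (ẋ₀/ω)·sinh
numerator   = 0.1596 − (-0.0764)·2.159086 − (0.4781/3.3676)·1.913545 = 0.052887
denominator = 1 − 2.159086 = -1.159086
p = 0.052887 / -1.159086 = -0.0456

p = -0.0456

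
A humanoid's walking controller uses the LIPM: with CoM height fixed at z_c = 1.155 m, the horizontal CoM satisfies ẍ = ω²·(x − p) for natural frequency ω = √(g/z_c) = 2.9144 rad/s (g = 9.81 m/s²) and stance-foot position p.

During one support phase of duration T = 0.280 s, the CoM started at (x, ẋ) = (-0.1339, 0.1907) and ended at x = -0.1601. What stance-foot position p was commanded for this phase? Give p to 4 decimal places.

ωT = 2.9144·0.280 = 0.816032; cosh(ωT) = 1.351846, sinh(ωT) = 0.909663
x(T) = p + (x₀−p)·cosh(ωT) + (ẋ₀/ω)·sinh(ωT) ⇒ p·(1 − cosh) = x(T) − x₀·cosh − (ẋ₀/ω)·sinh
numerator   = -0.1601 − (-0.1339)·1.351846 − (0.1907/2.9144)·0.909663 = -0.038610
denominator = 1 − 1.351846 = -0.351846
p = -0.038610 / -0.351846 = 0.1097

p = 0.1097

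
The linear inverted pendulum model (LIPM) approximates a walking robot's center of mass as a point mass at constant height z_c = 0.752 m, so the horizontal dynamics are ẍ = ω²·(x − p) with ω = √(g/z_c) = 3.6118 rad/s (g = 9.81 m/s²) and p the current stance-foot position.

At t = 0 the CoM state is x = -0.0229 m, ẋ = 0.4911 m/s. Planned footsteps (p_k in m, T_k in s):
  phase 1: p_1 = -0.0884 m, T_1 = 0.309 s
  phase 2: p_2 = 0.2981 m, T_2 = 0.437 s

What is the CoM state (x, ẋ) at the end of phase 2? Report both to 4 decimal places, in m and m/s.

phase 1: p=-0.0884, T=0.309, ωT=1.116046, cosh=1.690166, sinh=1.362594; start (x,ẋ)=(-0.022900, 0.491100) → end (x,ẋ)=(0.207579, 1.152393)
phase 2: p=0.2981, T=0.437, ωT=1.578357, cosh=2.526649, sinh=2.320335; start (x,ẋ)=(0.207579, 1.152393) → end (x,ẋ)=(0.809720, 2.153076)

x = 0.8097, ẋ = 2.1531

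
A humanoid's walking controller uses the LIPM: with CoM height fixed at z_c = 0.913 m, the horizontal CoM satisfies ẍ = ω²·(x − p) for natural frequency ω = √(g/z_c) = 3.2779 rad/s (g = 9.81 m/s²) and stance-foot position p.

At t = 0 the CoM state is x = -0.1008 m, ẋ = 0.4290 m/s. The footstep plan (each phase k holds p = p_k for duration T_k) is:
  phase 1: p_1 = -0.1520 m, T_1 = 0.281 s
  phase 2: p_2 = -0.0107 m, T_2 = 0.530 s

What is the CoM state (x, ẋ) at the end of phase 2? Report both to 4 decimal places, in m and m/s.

x = 0.8720, ẋ = 2.9934

phase 1: p=-0.1520, T=0.281, ωT=0.921090, cosh=1.455056, sinh=1.056971; start (x,ẋ)=(-0.100800, 0.429000) → end (x,ẋ)=(0.060831, 0.801609)
phase 2: p=-0.0107, T=0.530, ωT=1.737287, cosh=2.928952, sinh=2.752955; start (x,ẋ)=(0.060831, 0.801609) → end (x,ẋ)=(0.872046, 2.993368)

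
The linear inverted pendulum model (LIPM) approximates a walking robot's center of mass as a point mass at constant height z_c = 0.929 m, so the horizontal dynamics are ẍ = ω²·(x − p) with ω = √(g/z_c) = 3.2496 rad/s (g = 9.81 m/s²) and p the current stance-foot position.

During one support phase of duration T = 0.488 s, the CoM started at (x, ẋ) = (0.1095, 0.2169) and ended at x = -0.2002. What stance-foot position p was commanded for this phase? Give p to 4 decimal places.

p = 0.4112

ωT = 3.2496·0.488 = 1.585805; cosh(ωT) = 2.544001, sinh(ωT) = 2.339218
x(T) = p + (x₀−p)·cosh(ωT) + (ẋ₀/ω)·sinh(ωT) ⇒ p·(1 − cosh) = x(T) − x₀·cosh − (ẋ₀/ω)·sinh
numerator   = -0.2002 − (0.1095)·2.544001 − (0.2169/3.2496)·2.339218 = -0.634903
denominator = 1 − 2.544001 = -1.544001
p = -0.634903 / -1.544001 = 0.4112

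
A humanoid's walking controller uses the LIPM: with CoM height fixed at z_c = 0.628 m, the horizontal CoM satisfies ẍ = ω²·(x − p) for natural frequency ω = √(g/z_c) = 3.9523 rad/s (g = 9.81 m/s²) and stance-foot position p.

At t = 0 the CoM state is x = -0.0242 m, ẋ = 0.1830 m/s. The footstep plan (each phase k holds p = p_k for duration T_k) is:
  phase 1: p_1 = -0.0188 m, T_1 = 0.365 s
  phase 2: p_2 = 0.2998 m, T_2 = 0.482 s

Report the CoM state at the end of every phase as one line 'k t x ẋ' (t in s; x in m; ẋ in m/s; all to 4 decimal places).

phase 1: p=-0.0188, T=0.365, ωT=1.442589, cosh=2.233977, sinh=1.997662; start (x,ẋ)=(-0.024200, 0.183000) → end (x,ẋ)=(0.061633, 0.366183)
phase 2: p=0.2998, T=0.482, ωT=1.905009, cosh=3.434143, sinh=3.285322; start (x,ẋ)=(0.061633, 0.366183) → end (x,ẋ)=(-0.213714, -1.834979)

1 0.3650 0.0616 0.3662
2 0.8470 -0.2137 -1.8350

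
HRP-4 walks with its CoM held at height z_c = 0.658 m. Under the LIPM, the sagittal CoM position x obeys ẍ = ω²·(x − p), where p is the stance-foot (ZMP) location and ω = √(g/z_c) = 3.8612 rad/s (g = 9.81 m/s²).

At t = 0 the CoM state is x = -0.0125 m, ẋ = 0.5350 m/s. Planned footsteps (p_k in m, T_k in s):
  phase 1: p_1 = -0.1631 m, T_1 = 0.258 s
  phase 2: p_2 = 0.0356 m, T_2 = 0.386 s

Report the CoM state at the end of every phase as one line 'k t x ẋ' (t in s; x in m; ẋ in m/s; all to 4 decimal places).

1 0.2580 0.2306 1.5031
2 0.6440 1.3106 5.0921

phase 1: p=-0.1631, T=0.258, ωT=0.996190, cosh=1.538614, sinh=1.169330; start (x,ẋ)=(-0.012500, 0.535000) → end (x,ẋ)=(0.230635, 1.503120)
phase 2: p=0.0356, T=0.386, ωT=1.490423, cosh=2.332125, sinh=2.106848; start (x,ẋ)=(0.230635, 1.503120) → end (x,ẋ)=(1.310618, 5.092068)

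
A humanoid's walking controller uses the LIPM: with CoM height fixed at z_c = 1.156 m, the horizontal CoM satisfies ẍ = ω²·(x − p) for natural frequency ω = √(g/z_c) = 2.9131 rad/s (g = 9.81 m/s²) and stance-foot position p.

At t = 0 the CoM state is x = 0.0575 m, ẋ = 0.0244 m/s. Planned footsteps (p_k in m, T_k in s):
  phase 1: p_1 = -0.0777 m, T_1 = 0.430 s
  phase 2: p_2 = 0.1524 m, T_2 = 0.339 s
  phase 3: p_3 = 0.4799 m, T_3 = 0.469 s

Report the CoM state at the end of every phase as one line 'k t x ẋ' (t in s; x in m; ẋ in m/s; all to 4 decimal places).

1 0.4300 0.1916 0.6791
2 0.7690 0.4819 1.1701
3 1.2380 1.2202 2.4536

phase 1: p=-0.0777, T=0.430, ωT=1.252633, cosh=1.892648, sinh=1.606897; start (x,ẋ)=(0.057500, 0.024400) → end (x,ẋ)=(0.191645, 0.679059)
phase 2: p=0.1524, T=0.339, ωT=0.987541, cosh=1.528558, sinh=1.156067; start (x,ẋ)=(0.191645, 0.679059) → end (x,ẋ)=(0.481874, 1.170149)
phase 3: p=0.4799, T=0.469, ωT=1.366244, cosh=2.087830, sinh=1.832767; start (x,ẋ)=(0.481874, 1.170149) → end (x,ẋ)=(1.220216, 2.453610)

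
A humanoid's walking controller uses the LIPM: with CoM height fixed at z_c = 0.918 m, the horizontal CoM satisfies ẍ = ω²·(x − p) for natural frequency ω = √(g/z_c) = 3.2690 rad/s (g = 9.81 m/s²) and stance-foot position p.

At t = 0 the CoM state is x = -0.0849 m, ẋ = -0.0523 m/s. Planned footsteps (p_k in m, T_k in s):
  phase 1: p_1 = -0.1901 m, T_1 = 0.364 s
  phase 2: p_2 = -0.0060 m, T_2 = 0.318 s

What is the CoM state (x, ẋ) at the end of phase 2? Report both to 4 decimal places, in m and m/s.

x = 0.1222, ẋ = 0.5893

phase 1: p=-0.1901, T=0.364, ωT=1.189916, cosh=1.795526, sinh=1.491279; start (x,ẋ)=(-0.084900, -0.052300) → end (x,ẋ)=(-0.025069, 0.418943)
phase 2: p=-0.0060, T=0.318, ωT=1.039542, cosh=1.590769, sinh=1.237152; start (x,ẋ)=(-0.025069, 0.418943) → end (x,ẋ)=(0.122214, 0.589321)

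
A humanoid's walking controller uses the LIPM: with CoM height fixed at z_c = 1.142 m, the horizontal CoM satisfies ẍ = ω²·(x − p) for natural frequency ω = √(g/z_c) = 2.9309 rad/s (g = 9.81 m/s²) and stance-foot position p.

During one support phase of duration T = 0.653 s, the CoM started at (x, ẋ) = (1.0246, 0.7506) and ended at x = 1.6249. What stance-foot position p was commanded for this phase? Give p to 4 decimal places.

ωT = 2.9309·0.653 = 1.913878; cosh(ωT) = 3.463417, sinh(ωT) = 3.315909
x(T) = p + (x₀−p)·cosh(ωT) + (ẋ₀/ω)·sinh(ωT) ⇒ p·(1 − cosh) = x(T) − x₀·cosh − (ẋ₀/ω)·sinh
numerator   = 1.6249 − (1.0246)·3.463417 − (0.7506/2.9309)·3.315909 = -2.772917
denominator = 1 − 3.463417 = -2.463417
p = -2.772917 / -2.463417 = 1.1256

p = 1.1256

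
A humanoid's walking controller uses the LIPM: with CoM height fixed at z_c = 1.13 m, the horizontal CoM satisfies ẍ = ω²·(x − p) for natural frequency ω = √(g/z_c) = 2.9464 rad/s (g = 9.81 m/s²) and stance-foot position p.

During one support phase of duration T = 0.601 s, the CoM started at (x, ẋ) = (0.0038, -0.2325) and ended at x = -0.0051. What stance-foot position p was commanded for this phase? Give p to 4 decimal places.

ωT = 2.9464·0.601 = 1.770786; cosh(ωT) = 3.022836, sinh(ωT) = 2.852636
x(T) = p + (x₀−p)·cosh(ωT) + (ẋ₀/ω)·sinh(ωT) ⇒ p·(1 − cosh) = x(T) − x₀·cosh − (ẋ₀/ω)·sinh
numerator   = -0.0051 − (0.0038)·3.022836 − (-0.2325/2.9464)·2.852636 = 0.208514
denominator = 1 − 3.022836 = -2.022836
p = 0.208514 / -2.022836 = -0.1031

p = -0.1031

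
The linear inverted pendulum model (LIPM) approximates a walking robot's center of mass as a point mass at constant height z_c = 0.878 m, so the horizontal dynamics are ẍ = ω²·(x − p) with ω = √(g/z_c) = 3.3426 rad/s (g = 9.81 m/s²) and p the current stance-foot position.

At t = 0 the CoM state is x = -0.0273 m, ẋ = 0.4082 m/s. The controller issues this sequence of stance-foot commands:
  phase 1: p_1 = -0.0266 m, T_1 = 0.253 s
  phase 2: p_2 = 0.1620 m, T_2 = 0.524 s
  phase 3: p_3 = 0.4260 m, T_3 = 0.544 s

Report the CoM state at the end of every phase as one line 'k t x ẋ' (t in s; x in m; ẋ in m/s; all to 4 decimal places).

phase 1: p=-0.0266, T=0.253, ωT=0.845678, cosh=1.379411, sinh=0.950145; start (x,ẋ)=(-0.027300, 0.408200) → end (x,ẋ)=(0.088467, 0.560853)
phase 2: p=0.1620, T=0.524, ωT=1.751522, cosh=2.968440, sinh=2.794930; start (x,ẋ)=(0.088467, 0.560853) → end (x,ẋ)=(0.412680, 0.977883)
phase 3: p=0.4260, T=0.544, ωT=1.818374, cosh=3.162061, sinh=2.999772; start (x,ẋ)=(0.412680, 0.977883) → end (x,ẋ)=(1.261470, 2.958566)

1 0.2530 0.0885 0.5609
2 0.7770 0.4127 0.9779
3 1.3210 1.2615 2.9586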